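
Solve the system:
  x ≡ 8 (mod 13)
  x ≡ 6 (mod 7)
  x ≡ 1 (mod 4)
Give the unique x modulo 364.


Moduli 13, 7, 4 are pairwise coprime; by CRT there is a unique solution modulo M = 13 · 7 · 4 = 364.
Solve pairwise, accumulating the modulus:
  Start with x ≡ 8 (mod 13).
  Combine with x ≡ 6 (mod 7): since gcd(13, 7) = 1, we get a unique residue mod 91.
    Write x = 8 + 13·t and substitute into x ≡ 6 (mod 7): 13·t ≡ 6 − 8 = -2 (mod 7).
    Reduce coefficients mod 7: 6·t ≡ 5 (mod 7).
    The inverse of 6 mod 7 is 6 (since 6·6 = 36 = 5·7 + 1), so t ≡ 6·5 = 30 ≡ 2 (mod 7).
    Then x = 8 + 13·2 = 34, valid modulo lcm(13, 7) = 91: x ≡ 34 (mod 91).
  Combine with x ≡ 1 (mod 4): since gcd(91, 4) = 1, we get a unique residue mod 364.
    Write x = 34 + 91·t and substitute into x ≡ 1 (mod 4): 91·t ≡ 1 − 34 = -33 (mod 4).
    Reduce coefficients mod 4: 3·t ≡ 3 (mod 4).
    The inverse of 3 mod 4 is 3 (since 3·3 = 9 = 2·4 + 1), so t ≡ 3·3 = 9 ≡ 1 (mod 4).
    Then x = 34 + 91·1 = 125, valid modulo lcm(91, 4) = 364: x ≡ 125 (mod 364).
Verify: 125 mod 13 = 8 ✓, 125 mod 7 = 6 ✓, 125 mod 4 = 1 ✓.

x ≡ 125 (mod 364).


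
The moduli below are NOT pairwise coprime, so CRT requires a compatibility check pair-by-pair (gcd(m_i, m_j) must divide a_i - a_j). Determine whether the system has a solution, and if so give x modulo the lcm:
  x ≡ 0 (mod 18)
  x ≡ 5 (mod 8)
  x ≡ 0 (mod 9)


Moduli 18, 8, 9 are not pairwise coprime, so CRT works modulo lcm(m_i) when all pairwise compatibility conditions hold.
Pairwise compatibility: gcd(m_i, m_j) must divide a_i - a_j for every pair.
Merge one congruence at a time:
  Start: x ≡ 0 (mod 18).
  Combine with x ≡ 5 (mod 8): gcd(18, 8) = 2, and 5 - 0 = 5 is NOT divisible by 2.
    ⇒ system is inconsistent (no integer solution).

No solution (the system is inconsistent).


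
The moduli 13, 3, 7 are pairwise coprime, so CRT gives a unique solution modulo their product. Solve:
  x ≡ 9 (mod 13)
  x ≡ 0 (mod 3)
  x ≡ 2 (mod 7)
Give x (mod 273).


Moduli 13, 3, 7 are pairwise coprime; by CRT there is a unique solution modulo M = 13 · 3 · 7 = 273.
Solve pairwise, accumulating the modulus:
  Start with x ≡ 9 (mod 13).
  Combine with x ≡ 0 (mod 3): since gcd(13, 3) = 1, we get a unique residue mod 39.
    Write x = 9 + 13·t and substitute into x ≡ 0 (mod 3): 13·t ≡ 0 − 9 = -9 (mod 3).
    Reduce coefficients mod 3: 1·t ≡ 0 (mod 3).
    So t ≡ 0 (mod 3).
    Then x = 9 + 13·0 = 9, valid modulo lcm(13, 3) = 39: x ≡ 9 (mod 39).
  Combine with x ≡ 2 (mod 7): since gcd(39, 7) = 1, we get a unique residue mod 273.
    Write x = 9 + 39·t and substitute into x ≡ 2 (mod 7): 39·t ≡ 2 − 9 = -7 (mod 7).
    Reduce coefficients mod 7: 4·t ≡ 0 (mod 7).
    The inverse of 4 mod 7 is 2 (since 4·2 = 8 = 1·7 + 1), so t ≡ 2·0 = 0 ≡ 0 (mod 7).
    Then x = 9 + 39·0 = 9, valid modulo lcm(39, 7) = 273: x ≡ 9 (mod 273).
Verify: 9 mod 13 = 9 ✓, 9 mod 3 = 0 ✓, 9 mod 7 = 2 ✓.

x ≡ 9 (mod 273).


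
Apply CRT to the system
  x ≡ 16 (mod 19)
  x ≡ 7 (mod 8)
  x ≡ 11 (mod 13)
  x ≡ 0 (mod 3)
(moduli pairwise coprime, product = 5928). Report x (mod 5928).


Product of moduli M = 19 · 8 · 13 · 3 = 5928.
Merge one congruence at a time:
  Start: x ≡ 16 (mod 19).
  Combine with x ≡ 7 (mod 8); new modulus lcm = 152.
    Write x = 16 + 19·t and substitute into x ≡ 7 (mod 8): 19·t ≡ 7 − 16 = -9 (mod 8).
    Reduce coefficients mod 8: 3·t ≡ 7 (mod 8).
    The inverse of 3 mod 8 is 3 (since 3·3 = 9 = 1·8 + 1), so t ≡ 3·7 = 21 ≡ 5 (mod 8).
    Then x = 16 + 19·5 = 111, valid modulo lcm(19, 8) = 152: x ≡ 111 (mod 152).
  Combine with x ≡ 11 (mod 13); new modulus lcm = 1976.
    Write x = 111 + 152·t and substitute into x ≡ 11 (mod 13): 152·t ≡ 11 − 111 = -100 (mod 13).
    Reduce coefficients mod 13: 9·t ≡ 4 (mod 13).
    The inverse of 9 mod 13 is 3 (since 9·3 = 27 = 2·13 + 1), so t ≡ 3·4 = 12 ≡ 12 (mod 13).
    Then x = 111 + 152·12 = 1935, valid modulo lcm(152, 13) = 1976: x ≡ 1935 (mod 1976).
  Combine with x ≡ 0 (mod 3); new modulus lcm = 5928.
    Write x = 1935 + 1976·t and substitute into x ≡ 0 (mod 3): 1976·t ≡ 0 − 1935 = -1935 (mod 3).
    Reduce coefficients mod 3: 2·t ≡ 0 (mod 3).
    The inverse of 2 mod 3 is 2 (since 2·2 = 4 = 1·3 + 1), so t ≡ 2·0 = 0 ≡ 0 (mod 3).
    Then x = 1935 + 1976·0 = 1935, valid modulo lcm(1976, 3) = 5928: x ≡ 1935 (mod 5928).
Verify against each original: 1935 mod 19 = 16, 1935 mod 8 = 7, 1935 mod 13 = 11, 1935 mod 3 = 0.

x ≡ 1935 (mod 5928).


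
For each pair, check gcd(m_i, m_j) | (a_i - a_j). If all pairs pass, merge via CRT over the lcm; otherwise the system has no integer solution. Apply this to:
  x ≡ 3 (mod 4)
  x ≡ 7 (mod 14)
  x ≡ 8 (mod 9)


Moduli 4, 14, 9 are not pairwise coprime, so CRT works modulo lcm(m_i) when all pairwise compatibility conditions hold.
Pairwise compatibility: gcd(m_i, m_j) must divide a_i - a_j for every pair.
Merge one congruence at a time:
  Start: x ≡ 3 (mod 4).
  Combine with x ≡ 7 (mod 14): gcd(4, 14) = 2; 7 - 3 = 4, which IS divisible by 2, so compatible.
    Write x = 3 + 4·t and substitute into x ≡ 7 (mod 14): 4·t ≡ 7 − 3 = 4 (mod 14).
    Divide the congruence (and modulus) by g = 2: 2·t ≡ 2 (mod 7).
    The inverse of 2 mod 7 is 4 (since 2·4 = 8 = 1·7 + 1), so t ≡ 4·2 = 8 ≡ 1 (mod 7).
    Then x = 3 + 4·1 = 7, valid modulo lcm(4, 14) = 28: x ≡ 7 (mod 28).
  Combine with x ≡ 8 (mod 9): gcd(28, 9) = 1; 8 - 7 = 1, which IS divisible by 1, so compatible.
    Write x = 7 + 28·t and substitute into x ≡ 8 (mod 9): 28·t ≡ 8 − 7 = 1 (mod 9).
    Reduce coefficients mod 9: 1·t ≡ 1 (mod 9).
    So t ≡ 1 (mod 9).
    Then x = 7 + 28·1 = 35, valid modulo lcm(28, 9) = 252: x ≡ 35 (mod 252).
Verify: 35 mod 4 = 3, 35 mod 14 = 7, 35 mod 9 = 8.

x ≡ 35 (mod 252).


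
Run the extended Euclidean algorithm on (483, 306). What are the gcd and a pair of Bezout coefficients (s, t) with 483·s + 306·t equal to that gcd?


Euclidean algorithm on (483, 306) — divide until remainder is 0:
  483 = 1 · 306 + 177
  306 = 1 · 177 + 129
  177 = 1 · 129 + 48
  129 = 2 · 48 + 33
  48 = 1 · 33 + 15
  33 = 2 · 15 + 3
  15 = 5 · 3 + 0
gcd(483, 306) = 3.
Track Bezout coefficients alongside the remainders: start with r₀ = 483 = a·1 + b·0 (s = 1, t = 0) and r₁ = 306 = a·0 + b·1 (s = 0, t = 1); each new remainder r_{k+1} = r_{k-1} − q_k·r_k inherits s_{k+1} = s_{k-1} − q_k·s_k, t_{k+1} = t_{k-1} − q_k·t_k, so r_k = a·s_k + b·t_k at every step:
  q = 1: r = 177, s = 1 − 1·0 = 1, t = 0 − 1·1 = -1  (check: 483·1 + 306·(-1) = 177)
  q = 1: r = 129, s = 0 − 1·1 = -1, t = 1 − 1·(-1) = 2  (check: 483·(-1) + 306·2 = 129)
  q = 1: r = 48, s = 1 − 1·(-1) = 2, t = -1 − 1·2 = -3  (check: 483·2 + 306·(-3) = 48)
  q = 2: r = 33, s = -1 − 2·2 = -5, t = 2 − 2·(-3) = 8  (check: 483·(-5) + 306·8 = 33)
  q = 1: r = 15, s = 2 − 1·(-5) = 7, t = -3 − 1·8 = -11  (check: 483·7 + 306·(-11) = 15)
  q = 2: r = 3, s = -5 − 2·7 = -19, t = 8 − 2·(-11) = 30  (check: 483·(-19) + 306·30 = 3)
The row with r = 3 (the gcd) gives the Bezout coefficients s = -19, t = 30.
Result: 483 · (-19) + 306 · (30) = 3.

gcd(483, 306) = 3; s = -19, t = 30 (check: 483·(-19) + 306·30 = 3).


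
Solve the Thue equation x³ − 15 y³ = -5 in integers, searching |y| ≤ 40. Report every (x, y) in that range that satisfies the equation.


The equation is x³ - 15y³ = -5. For fixed y, x³ = 15·y³ − 5, so a solution requires the RHS to be a perfect cube.
Strategy: iterate y from -40 to 40, compute RHS = 15·y³ − 5, and check whether it is a (positive or negative) perfect cube.
Check small values of y:
  y = 0: RHS = -5 is not a perfect cube.
  y = 1: RHS = 10 is not a perfect cube.
  y = -1: RHS = -20 is not a perfect cube.
  y = 2: RHS = 115 is not a perfect cube.
  y = -2: RHS = -125 = (-5)³ ⇒ x = -5 works.
  y = 3: RHS = 400 is not a perfect cube.
  y = -3: RHS = -410 is not a perfect cube.
Continuing the search up to |y| = 40 finds no further solutions beyond those listed.
Collected solutions: (-5, -2).

Solutions (with |y| ≤ 40): (-5, -2).


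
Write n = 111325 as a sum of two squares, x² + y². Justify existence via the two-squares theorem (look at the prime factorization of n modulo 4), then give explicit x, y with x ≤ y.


Step 1: Factor n = 111325 = 5^2 · 61 · 73.
Step 2: Check the mod-4 condition on each prime factor: 5 ≡ 1 (mod 4), exponent 2; 61 ≡ 1 (mod 4), exponent 1; 73 ≡ 1 (mod 4), exponent 1.
All primes ≡ 3 (mod 4) appear to even exponent (or don't appear), so by the two-squares theorem n IS expressible as a sum of two squares.
Step 3: Build a representation. Group n = k² · m with k = 5 and m = 61 · 73 = 4453 (a product of primes ≡ 1 (mod 4)); a representation of m scales to one of n via (k·x)² + (k·y)² = k²(x² + y²). Each prime p ≡ 1 (mod 4) is itself a sum of two squares; find a² by testing p − a² for a perfect square:
  61: 61 − 1² = 60, 61 − 2² = 57, 61 − 3² = 52, 61 − 4² = 45, 61 − 5² = 36 = 6² ⇒ 61 = 5² + 6².
  73: 73 − 1² = 72, 73 − 2² = 69, 73 − 3² = 64 = 8² ⇒ 73 = 3² + 8².
  Combine using the Brahmagupta–Fibonacci identity (a² + b²)(c² + d²) = (ac − bd)² + (ad + bc)² = (ac + bd)² + (ad − bc)²:
  61 · 73 = 4453: from (5² + 6²)(3² + 8²), take (5·3 − 6·8, 5·8 + 6·3) = (15 − 48, 40 + 18) = (-33, 58); dropping signs (only squares matter) gives (33, 58); check 33² + 58² = 1089 + 3364 = 4453 ✓.
  Scale by k = 5: (5·33, 5·58) = (165, 290).
Step 4: Order so x ≤ y and verify: 165² + 290² = 27225 + 84100 = 111325 = n. ✓

n = 111325 = 165² + 290² (one valid representation with x ≤ y).


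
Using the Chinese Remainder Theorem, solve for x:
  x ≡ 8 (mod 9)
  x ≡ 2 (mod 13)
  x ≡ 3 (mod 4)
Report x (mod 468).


Moduli 9, 13, 4 are pairwise coprime; by CRT there is a unique solution modulo M = 9 · 13 · 4 = 468.
Solve pairwise, accumulating the modulus:
  Start with x ≡ 8 (mod 9).
  Combine with x ≡ 2 (mod 13): since gcd(9, 13) = 1, we get a unique residue mod 117.
    Write x = 8 + 9·t and substitute into x ≡ 2 (mod 13): 9·t ≡ 2 − 8 = -6 (mod 13).
    Reduce coefficients mod 13: 9·t ≡ 7 (mod 13).
    The inverse of 9 mod 13 is 3 (since 9·3 = 27 = 2·13 + 1), so t ≡ 3·7 = 21 ≡ 8 (mod 13).
    Then x = 8 + 9·8 = 80, valid modulo lcm(9, 13) = 117: x ≡ 80 (mod 117).
  Combine with x ≡ 3 (mod 4): since gcd(117, 4) = 1, we get a unique residue mod 468.
    Write x = 80 + 117·t and substitute into x ≡ 3 (mod 4): 117·t ≡ 3 − 80 = -77 (mod 4).
    Reduce coefficients mod 4: 1·t ≡ 3 (mod 4).
    So t ≡ 3 (mod 4).
    Then x = 80 + 117·3 = 431, valid modulo lcm(117, 4) = 468: x ≡ 431 (mod 468).
Verify: 431 mod 9 = 8 ✓, 431 mod 13 = 2 ✓, 431 mod 4 = 3 ✓.

x ≡ 431 (mod 468).


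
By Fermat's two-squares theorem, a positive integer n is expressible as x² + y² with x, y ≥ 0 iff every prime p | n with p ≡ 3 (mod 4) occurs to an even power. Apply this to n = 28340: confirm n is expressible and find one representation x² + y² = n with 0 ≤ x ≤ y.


Step 1: Factor n = 28340 = 2^2 · 5 · 13 · 109.
Step 2: Check the mod-4 condition on each prime factor: 2 = 2 (special); 5 ≡ 1 (mod 4), exponent 1; 13 ≡ 1 (mod 4), exponent 1; 109 ≡ 1 (mod 4), exponent 1.
All primes ≡ 3 (mod 4) appear to even exponent (or don't appear), so by the two-squares theorem n IS expressible as a sum of two squares.
Step 3: Build a representation. Group n = k² · m with k = 2 and m = 5 · 13 · 109 = 7085 (a product of primes ≡ 1 (mod 4)); a representation of m scales to one of n via (k·x)² + (k·y)² = k²(x² + y²). Each prime p ≡ 1 (mod 4) is itself a sum of two squares; find a² by testing p − a² for a perfect square:
  5: 5 − 1² = 4 = 2² ⇒ 5 = 1² + 2².
  13: 13 − 1² = 12, 13 − 2² = 9 = 3² ⇒ 13 = 2² + 3².
  109: 109 − 1² = 108, 109 − 2² = 105, 109 − 3² = 100 = 10² ⇒ 109 = 3² + 10².
  Combine using the Brahmagupta–Fibonacci identity (a² + b²)(c² + d²) = (ac − bd)² + (ad + bc)² = (ac + bd)² + (ad − bc)²:
  5 · 13 = 65: from (1² + 2²)(2² + 3²), take (1·2 − 2·3, 1·3 + 2·2) = (2 − 6, 3 + 4) = (-4, 7); dropping signs (only squares matter) gives (4, 7); check 4² + 7² = 16 + 49 = 65 ✓.
  65 · 109 = 7085: from (4² + 7²)(3² + 10²), take (4·3 − 7·10, 4·10 + 7·3) = (12 − 70, 40 + 21) = (-58, 61); dropping signs (only squares matter) gives (58, 61); check 58² + 61² = 3364 + 3721 = 7085 ✓.
  Scale by k = 2: (2·58, 2·61) = (116, 122).
Step 4: Order so x ≤ y and verify: 116² + 122² = 13456 + 14884 = 28340 = n. ✓

n = 28340 = 116² + 122² (one valid representation with x ≤ y).


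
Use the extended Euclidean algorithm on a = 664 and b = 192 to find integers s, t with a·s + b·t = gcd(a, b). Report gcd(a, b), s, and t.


Euclidean algorithm on (664, 192) — divide until remainder is 0:
  664 = 3 · 192 + 88
  192 = 2 · 88 + 16
  88 = 5 · 16 + 8
  16 = 2 · 8 + 0
gcd(664, 192) = 8.
Track Bezout coefficients alongside the remainders: start with r₀ = 664 = a·1 + b·0 (s = 1, t = 0) and r₁ = 192 = a·0 + b·1 (s = 0, t = 1); each new remainder r_{k+1} = r_{k-1} − q_k·r_k inherits s_{k+1} = s_{k-1} − q_k·s_k, t_{k+1} = t_{k-1} − q_k·t_k, so r_k = a·s_k + b·t_k at every step:
  q = 3: r = 88, s = 1 − 3·0 = 1, t = 0 − 3·1 = -3  (check: 664·1 + 192·(-3) = 88)
  q = 2: r = 16, s = 0 − 2·1 = -2, t = 1 − 2·(-3) = 7  (check: 664·(-2) + 192·7 = 16)
  q = 5: r = 8, s = 1 − 5·(-2) = 11, t = -3 − 5·7 = -38  (check: 664·11 + 192·(-38) = 8)
The row with r = 8 (the gcd) gives the Bezout coefficients s = 11, t = -38.
Result: 664 · (11) + 192 · (-38) = 8.

gcd(664, 192) = 8; s = 11, t = -38 (check: 664·11 + 192·(-38) = 8).


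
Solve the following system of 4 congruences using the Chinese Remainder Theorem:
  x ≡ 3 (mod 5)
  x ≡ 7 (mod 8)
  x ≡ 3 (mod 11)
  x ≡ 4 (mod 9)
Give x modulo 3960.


Product of moduli M = 5 · 8 · 11 · 9 = 3960.
Merge one congruence at a time:
  Start: x ≡ 3 (mod 5).
  Combine with x ≡ 7 (mod 8); new modulus lcm = 40.
    Write x = 3 + 5·t and substitute into x ≡ 7 (mod 8): 5·t ≡ 7 − 3 = 4 (mod 8).
    The inverse of 5 mod 8 is 5 (since 5·5 = 25 = 3·8 + 1), so t ≡ 5·4 = 20 ≡ 4 (mod 8).
    Then x = 3 + 5·4 = 23, valid modulo lcm(5, 8) = 40: x ≡ 23 (mod 40).
  Combine with x ≡ 3 (mod 11); new modulus lcm = 440.
    Write x = 23 + 40·t and substitute into x ≡ 3 (mod 11): 40·t ≡ 3 − 23 = -20 (mod 11).
    Reduce coefficients mod 11: 7·t ≡ 2 (mod 11).
    The inverse of 7 mod 11 is 8 (since 7·8 = 56 = 5·11 + 1), so t ≡ 8·2 = 16 ≡ 5 (mod 11).
    Then x = 23 + 40·5 = 223, valid modulo lcm(40, 11) = 440: x ≡ 223 (mod 440).
  Combine with x ≡ 4 (mod 9); new modulus lcm = 3960.
    Write x = 223 + 440·t and substitute into x ≡ 4 (mod 9): 440·t ≡ 4 − 223 = -219 (mod 9).
    Reduce coefficients mod 9: 8·t ≡ 6 (mod 9).
    The inverse of 8 mod 9 is 8 (since 8·8 = 64 = 7·9 + 1), so t ≡ 8·6 = 48 ≡ 3 (mod 9).
    Then x = 223 + 440·3 = 1543, valid modulo lcm(440, 9) = 3960: x ≡ 1543 (mod 3960).
Verify against each original: 1543 mod 5 = 3, 1543 mod 8 = 7, 1543 mod 11 = 3, 1543 mod 9 = 4.

x ≡ 1543 (mod 3960).


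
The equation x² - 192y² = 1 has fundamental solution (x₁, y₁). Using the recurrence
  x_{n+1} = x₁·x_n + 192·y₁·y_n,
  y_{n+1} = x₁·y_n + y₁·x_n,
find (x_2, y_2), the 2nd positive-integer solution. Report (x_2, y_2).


Step 1: Find the fundamental solution (x₁, y₁) of x² - 192y² = 1.
  Expand √192 as a continued fraction. a₀ = ⌊√192⌋ = 13; iterate m_{k+1} = d_k·a_k − m_k, d_{k+1} = (192 − m_{k+1}²)/d_k, a_{k+1} = ⌊(a₀ + m_{k+1})/d_{k+1}⌋ (starting m₀ = 0, d₀ = 1), with convergents p_k = a_k·p_{k-1} + p_{k-2}, q_k = a_k·q_{k-1} + q_{k-2} (p₋₁ = 1, q₋₁ = 0):
  k = 0: a₀ = 13; p₀/q₀ = 13/1; p₀² − 192·q₀² = 169 − 192 = -23.
  k = 1: m = 13, d = 23, a = ⌊(13 + 13)/23⌋ = 1; p/q = (1·13 + 1)/(1·1 + 0) = 14/1; p² − 192·q² = 196 − 192 = 4.
  k = 2: m = 10, d = 4, a = ⌊(13 + 10)/4⌋ = 5; p/q = (5·14 + 13)/(5·1 + 1) = 83/6; p² − 192·q² = 6889 − 6912 = -23.
  k = 3: m = 10, d = 23, a = ⌊(13 + 10)/23⌋ = 1; p/q = (1·83 + 14)/(1·6 + 1) = 97/7; p² − 192·q² = 9409 − 9408 = 1.
  The first convergent with p² − 192·q² = 1 gives the fundamental solution (x₁, y₁) = (97, 7).
Step 2: Apply the recurrence (x_{n+1}, y_{n+1}) = (x₁x_n + 192y₁y_n, x₁y_n + y₁x_n) repeatedly.
  From (x_1, y_1) = (97, 7): x_2 = 97·97 + 192·7·7 = 18817; y_2 = 97·7 + 7·97 = 1358.
Step 3: Verify x_2² - 192·y_2² = 354079489 - 354079488 = 1 (should be 1). ✓

(x_1, y_1) = (97, 7); (x_2, y_2) = (18817, 1358).


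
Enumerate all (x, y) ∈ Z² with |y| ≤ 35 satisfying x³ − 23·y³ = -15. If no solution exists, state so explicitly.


The equation is x³ - 23y³ = -15. For fixed y, x³ = 23·y³ − 15, so a solution requires the RHS to be a perfect cube.
Strategy: iterate y from -35 to 35, compute RHS = 23·y³ − 15, and check whether it is a (positive or negative) perfect cube.
Check small values of y:
  y = 0: RHS = -15 is not a perfect cube.
  y = 1: RHS = 8 = (2)³ ⇒ x = 2 works.
  y = -1: RHS = -38 is not a perfect cube.
  y = 2: RHS = 169 is not a perfect cube.
  y = -2: RHS = -199 is not a perfect cube.
  y = 3: RHS = 606 is not a perfect cube.
  y = -3: RHS = -636 is not a perfect cube.
Continuing the search up to |y| = 35 finds no further solutions beyond those listed.
Collected solutions: (2, 1).

Solutions (with |y| ≤ 35): (2, 1).


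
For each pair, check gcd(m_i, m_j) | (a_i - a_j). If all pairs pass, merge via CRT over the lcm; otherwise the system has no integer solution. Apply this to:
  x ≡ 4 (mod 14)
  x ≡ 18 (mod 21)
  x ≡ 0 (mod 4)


Moduli 14, 21, 4 are not pairwise coprime, so CRT works modulo lcm(m_i) when all pairwise compatibility conditions hold.
Pairwise compatibility: gcd(m_i, m_j) must divide a_i - a_j for every pair.
Merge one congruence at a time:
  Start: x ≡ 4 (mod 14).
  Combine with x ≡ 18 (mod 21): gcd(14, 21) = 7; 18 - 4 = 14, which IS divisible by 7, so compatible.
    Write x = 4 + 14·t and substitute into x ≡ 18 (mod 21): 14·t ≡ 18 − 4 = 14 (mod 21).
    Divide the congruence (and modulus) by g = 7: 2·t ≡ 2 (mod 3).
    The inverse of 2 mod 3 is 2 (since 2·2 = 4 = 1·3 + 1), so t ≡ 2·2 = 4 ≡ 1 (mod 3).
    Then x = 4 + 14·1 = 18, valid modulo lcm(14, 21) = 42: x ≡ 18 (mod 42).
  Combine with x ≡ 0 (mod 4): gcd(42, 4) = 2; 0 - 18 = -18, which IS divisible by 2, so compatible.
    Write x = 18 + 42·t and substitute into x ≡ 0 (mod 4): 42·t ≡ 0 − 18 = -18 (mod 4).
    Divide the congruence (and modulus) by g = 2: 21·t ≡ -9 (mod 2).
    Reduce coefficients mod 2: 1·t ≡ 1 (mod 2).
    So t ≡ 1 (mod 2).
    Then x = 18 + 42·1 = 60, valid modulo lcm(42, 4) = 84: x ≡ 60 (mod 84).
Verify: 60 mod 14 = 4, 60 mod 21 = 18, 60 mod 4 = 0.

x ≡ 60 (mod 84).


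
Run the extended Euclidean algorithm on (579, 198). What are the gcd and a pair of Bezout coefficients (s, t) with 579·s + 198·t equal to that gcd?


Euclidean algorithm on (579, 198) — divide until remainder is 0:
  579 = 2 · 198 + 183
  198 = 1 · 183 + 15
  183 = 12 · 15 + 3
  15 = 5 · 3 + 0
gcd(579, 198) = 3.
Track Bezout coefficients alongside the remainders: start with r₀ = 579 = a·1 + b·0 (s = 1, t = 0) and r₁ = 198 = a·0 + b·1 (s = 0, t = 1); each new remainder r_{k+1} = r_{k-1} − q_k·r_k inherits s_{k+1} = s_{k-1} − q_k·s_k, t_{k+1} = t_{k-1} − q_k·t_k, so r_k = a·s_k + b·t_k at every step:
  q = 2: r = 183, s = 1 − 2·0 = 1, t = 0 − 2·1 = -2  (check: 579·1 + 198·(-2) = 183)
  q = 1: r = 15, s = 0 − 1·1 = -1, t = 1 − 1·(-2) = 3  (check: 579·(-1) + 198·3 = 15)
  q = 12: r = 3, s = 1 − 12·(-1) = 13, t = -2 − 12·3 = -38  (check: 579·13 + 198·(-38) = 3)
The row with r = 3 (the gcd) gives the Bezout coefficients s = 13, t = -38.
Result: 579 · (13) + 198 · (-38) = 3.

gcd(579, 198) = 3; s = 13, t = -38 (check: 579·13 + 198·(-38) = 3).


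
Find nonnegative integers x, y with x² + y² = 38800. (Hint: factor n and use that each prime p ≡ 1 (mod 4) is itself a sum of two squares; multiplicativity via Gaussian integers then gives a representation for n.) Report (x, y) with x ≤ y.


Step 1: Factor n = 38800 = 2^4 · 5^2 · 97.
Step 2: Check the mod-4 condition on each prime factor: 2 = 2 (special); 5 ≡ 1 (mod 4), exponent 2; 97 ≡ 1 (mod 4), exponent 1.
All primes ≡ 3 (mod 4) appear to even exponent (or don't appear), so by the two-squares theorem n IS expressible as a sum of two squares.
Step 3: Build a representation. Group n = k² · m with k = 4 and m = 5 · 5 · 97 = 2425 (a product of primes ≡ 1 (mod 4)); a representation of m scales to one of n via (k·x)² + (k·y)² = k²(x² + y²). Each prime p ≡ 1 (mod 4) is itself a sum of two squares; find a² by testing p − a² for a perfect square:
  5: 5 − 1² = 4 = 2² ⇒ 5 = 1² + 2².
  97: 97 − 1² = 96, 97 − 2² = 93, 97 − 3² = 88, 97 − 4² = 81 = 9² ⇒ 97 = 4² + 9².
  Combine using the Brahmagupta–Fibonacci identity (a² + b²)(c² + d²) = (ac − bd)² + (ad + bc)² = (ac + bd)² + (ad − bc)²:
  5 · 5 = 25: from (1² + 2²)(1² + 2²), take (1·1 − 2·2, 1·2 + 2·1) = (1 − 4, 2 + 2) = (-3, 4); dropping signs (only squares matter) gives (3, 4); check 3² + 4² = 9 + 16 = 25 ✓.
  25 · 97 = 2425: from (3² + 4²)(4² + 9²), take (3·4 − 4·9, 3·9 + 4·4) = (12 − 36, 27 + 16) = (-24, 43); dropping signs (only squares matter) gives (24, 43); check 24² + 43² = 576 + 1849 = 2425 ✓.
  Scale by k = 4: (4·24, 4·43) = (96, 172).
Step 4: Order so x ≤ y and verify: 96² + 172² = 9216 + 29584 = 38800 = n. ✓

n = 38800 = 96² + 172² (one valid representation with x ≤ y).


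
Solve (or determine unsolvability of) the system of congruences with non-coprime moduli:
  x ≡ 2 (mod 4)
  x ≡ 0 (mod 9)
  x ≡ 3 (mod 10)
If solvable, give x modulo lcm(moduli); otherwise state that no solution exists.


Moduli 4, 9, 10 are not pairwise coprime, so CRT works modulo lcm(m_i) when all pairwise compatibility conditions hold.
Pairwise compatibility: gcd(m_i, m_j) must divide a_i - a_j for every pair.
Merge one congruence at a time:
  Start: x ≡ 2 (mod 4).
  Combine with x ≡ 0 (mod 9): gcd(4, 9) = 1; 0 - 2 = -2, which IS divisible by 1, so compatible.
    Write x = 2 + 4·t and substitute into x ≡ 0 (mod 9): 4·t ≡ 0 − 2 = -2 (mod 9).
    Reduce coefficients mod 9: 4·t ≡ 7 (mod 9).
    The inverse of 4 mod 9 is 7 (since 4·7 = 28 = 3·9 + 1), so t ≡ 7·7 = 49 ≡ 4 (mod 9).
    Then x = 2 + 4·4 = 18, valid modulo lcm(4, 9) = 36: x ≡ 18 (mod 36).
  Combine with x ≡ 3 (mod 10): gcd(36, 10) = 2, and 3 - 18 = -15 is NOT divisible by 2.
    ⇒ system is inconsistent (no integer solution).

No solution (the system is inconsistent).


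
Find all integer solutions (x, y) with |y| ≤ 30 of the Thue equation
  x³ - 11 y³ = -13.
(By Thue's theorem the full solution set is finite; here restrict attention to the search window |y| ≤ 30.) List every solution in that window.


The equation is x³ - 11y³ = -13. For fixed y, x³ = 11·y³ − 13, so a solution requires the RHS to be a perfect cube.
Strategy: iterate y from -30 to 30, compute RHS = 11·y³ − 13, and check whether it is a (positive or negative) perfect cube.
Check small values of y:
  y = 0: RHS = -13 is not a perfect cube.
  y = 1: RHS = -2 is not a perfect cube.
  y = -1: RHS = -24 is not a perfect cube.
  y = 2: RHS = 75 is not a perfect cube.
  y = -2: RHS = -101 is not a perfect cube.
  y = 3: RHS = 284 is not a perfect cube.
  y = -3: RHS = -310 is not a perfect cube.
Continuing the search up to |y| = 30 finds no solutions either.
No (x, y) in the scanned range satisfies the equation.

No integer solutions with |y| ≤ 30.


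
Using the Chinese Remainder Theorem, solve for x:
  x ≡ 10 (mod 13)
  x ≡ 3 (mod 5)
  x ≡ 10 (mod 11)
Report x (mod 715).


Moduli 13, 5, 11 are pairwise coprime; by CRT there is a unique solution modulo M = 13 · 5 · 11 = 715.
Solve pairwise, accumulating the modulus:
  Start with x ≡ 10 (mod 13).
  Combine with x ≡ 3 (mod 5): since gcd(13, 5) = 1, we get a unique residue mod 65.
    Write x = 10 + 13·t and substitute into x ≡ 3 (mod 5): 13·t ≡ 3 − 10 = -7 (mod 5).
    Reduce coefficients mod 5: 3·t ≡ 3 (mod 5).
    The inverse of 3 mod 5 is 2 (since 3·2 = 6 = 1·5 + 1), so t ≡ 2·3 = 6 ≡ 1 (mod 5).
    Then x = 10 + 13·1 = 23, valid modulo lcm(13, 5) = 65: x ≡ 23 (mod 65).
  Combine with x ≡ 10 (mod 11): since gcd(65, 11) = 1, we get a unique residue mod 715.
    Write x = 23 + 65·t and substitute into x ≡ 10 (mod 11): 65·t ≡ 10 − 23 = -13 (mod 11).
    Reduce coefficients mod 11: 10·t ≡ 9 (mod 11).
    The inverse of 10 mod 11 is 10 (since 10·10 = 100 = 9·11 + 1), so t ≡ 10·9 = 90 ≡ 2 (mod 11).
    Then x = 23 + 65·2 = 153, valid modulo lcm(65, 11) = 715: x ≡ 153 (mod 715).
Verify: 153 mod 13 = 10 ✓, 153 mod 5 = 3 ✓, 153 mod 11 = 10 ✓.

x ≡ 153 (mod 715).


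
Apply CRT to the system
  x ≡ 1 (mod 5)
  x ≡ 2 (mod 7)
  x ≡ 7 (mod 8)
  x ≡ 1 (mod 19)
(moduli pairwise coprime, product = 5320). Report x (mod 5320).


Product of moduli M = 5 · 7 · 8 · 19 = 5320.
Merge one congruence at a time:
  Start: x ≡ 1 (mod 5).
  Combine with x ≡ 2 (mod 7); new modulus lcm = 35.
    Write x = 1 + 5·t and substitute into x ≡ 2 (mod 7): 5·t ≡ 2 − 1 = 1 (mod 7).
    The inverse of 5 mod 7 is 3 (since 5·3 = 15 = 2·7 + 1), so t ≡ 3·1 = 3 ≡ 3 (mod 7).
    Then x = 1 + 5·3 = 16, valid modulo lcm(5, 7) = 35: x ≡ 16 (mod 35).
  Combine with x ≡ 7 (mod 8); new modulus lcm = 280.
    Write x = 16 + 35·t and substitute into x ≡ 7 (mod 8): 35·t ≡ 7 − 16 = -9 (mod 8).
    Reduce coefficients mod 8: 3·t ≡ 7 (mod 8).
    The inverse of 3 mod 8 is 3 (since 3·3 = 9 = 1·8 + 1), so t ≡ 3·7 = 21 ≡ 5 (mod 8).
    Then x = 16 + 35·5 = 191, valid modulo lcm(35, 8) = 280: x ≡ 191 (mod 280).
  Combine with x ≡ 1 (mod 19); new modulus lcm = 5320.
    Write x = 191 + 280·t and substitute into x ≡ 1 (mod 19): 280·t ≡ 1 − 191 = -190 (mod 19).
    Reduce coefficients mod 19: 14·t ≡ 0 (mod 19).
    The inverse of 14 mod 19 is 15 (since 14·15 = 210 = 11·19 + 1), so t ≡ 15·0 = 0 ≡ 0 (mod 19).
    Then x = 191 + 280·0 = 191, valid modulo lcm(280, 19) = 5320: x ≡ 191 (mod 5320).
Verify against each original: 191 mod 5 = 1, 191 mod 7 = 2, 191 mod 8 = 7, 191 mod 19 = 1.

x ≡ 191 (mod 5320).


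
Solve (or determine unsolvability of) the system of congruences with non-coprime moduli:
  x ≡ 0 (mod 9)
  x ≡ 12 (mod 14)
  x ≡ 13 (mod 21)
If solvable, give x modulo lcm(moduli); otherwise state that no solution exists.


Moduli 9, 14, 21 are not pairwise coprime, so CRT works modulo lcm(m_i) when all pairwise compatibility conditions hold.
Pairwise compatibility: gcd(m_i, m_j) must divide a_i - a_j for every pair.
Merge one congruence at a time:
  Start: x ≡ 0 (mod 9).
  Combine with x ≡ 12 (mod 14): gcd(9, 14) = 1; 12 - 0 = 12, which IS divisible by 1, so compatible.
    Write x = 0 + 9·t and substitute into x ≡ 12 (mod 14): 9·t ≡ 12 − 0 = 12 (mod 14).
    The inverse of 9 mod 14 is 11 (since 9·11 = 99 = 7·14 + 1), so t ≡ 11·12 = 132 ≡ 6 (mod 14).
    Then x = 0 + 9·6 = 54, valid modulo lcm(9, 14) = 126: x ≡ 54 (mod 126).
  Combine with x ≡ 13 (mod 21): gcd(126, 21) = 21, and 13 - 54 = -41 is NOT divisible by 21.
    ⇒ system is inconsistent (no integer solution).

No solution (the system is inconsistent).


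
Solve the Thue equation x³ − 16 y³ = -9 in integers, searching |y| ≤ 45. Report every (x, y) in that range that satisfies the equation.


The equation is x³ - 16y³ = -9. For fixed y, x³ = 16·y³ − 9, so a solution requires the RHS to be a perfect cube.
Strategy: iterate y from -45 to 45, compute RHS = 16·y³ − 9, and check whether it is a (positive or negative) perfect cube.
Check small values of y:
  y = 0: RHS = -9 is not a perfect cube.
  y = 1: RHS = 7 is not a perfect cube.
  y = -1: RHS = -25 is not a perfect cube.
  y = 2: RHS = 119 is not a perfect cube.
  y = -2: RHS = -137 is not a perfect cube.
  y = 3: RHS = 423 is not a perfect cube.
  y = -3: RHS = -441 is not a perfect cube.
Continuing the search up to |y| = 45 finds no solutions either.
No (x, y) in the scanned range satisfies the equation.

No integer solutions with |y| ≤ 45.


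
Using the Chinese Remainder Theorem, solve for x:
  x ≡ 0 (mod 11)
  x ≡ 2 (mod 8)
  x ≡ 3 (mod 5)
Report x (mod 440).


Moduli 11, 8, 5 are pairwise coprime; by CRT there is a unique solution modulo M = 11 · 8 · 5 = 440.
Solve pairwise, accumulating the modulus:
  Start with x ≡ 0 (mod 11).
  Combine with x ≡ 2 (mod 8): since gcd(11, 8) = 1, we get a unique residue mod 88.
    Write x = 0 + 11·t and substitute into x ≡ 2 (mod 8): 11·t ≡ 2 − 0 = 2 (mod 8).
    Reduce coefficients mod 8: 3·t ≡ 2 (mod 8).
    The inverse of 3 mod 8 is 3 (since 3·3 = 9 = 1·8 + 1), so t ≡ 3·2 = 6 ≡ 6 (mod 8).
    Then x = 0 + 11·6 = 66, valid modulo lcm(11, 8) = 88: x ≡ 66 (mod 88).
  Combine with x ≡ 3 (mod 5): since gcd(88, 5) = 1, we get a unique residue mod 440.
    Write x = 66 + 88·t and substitute into x ≡ 3 (mod 5): 88·t ≡ 3 − 66 = -63 (mod 5).
    Reduce coefficients mod 5: 3·t ≡ 2 (mod 5).
    The inverse of 3 mod 5 is 2 (since 3·2 = 6 = 1·5 + 1), so t ≡ 2·2 = 4 ≡ 4 (mod 5).
    Then x = 66 + 88·4 = 418, valid modulo lcm(88, 5) = 440: x ≡ 418 (mod 440).
Verify: 418 mod 11 = 0 ✓, 418 mod 8 = 2 ✓, 418 mod 5 = 3 ✓.

x ≡ 418 (mod 440).


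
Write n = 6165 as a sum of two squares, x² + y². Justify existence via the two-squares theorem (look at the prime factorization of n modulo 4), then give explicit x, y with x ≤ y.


Step 1: Factor n = 6165 = 3^2 · 5 · 137.
Step 2: Check the mod-4 condition on each prime factor: 3 ≡ 3 (mod 4), exponent 2 (must be even); 5 ≡ 1 (mod 4), exponent 1; 137 ≡ 1 (mod 4), exponent 1.
All primes ≡ 3 (mod 4) appear to even exponent (or don't appear), so by the two-squares theorem n IS expressible as a sum of two squares.
Step 3: Build a representation. Group n = k² · m with k = 3 and m = 5 · 137 = 685 (a product of primes ≡ 1 (mod 4)); a representation of m scales to one of n via (k·x)² + (k·y)² = k²(x² + y²). Each prime p ≡ 1 (mod 4) is itself a sum of two squares; find a² by testing p − a² for a perfect square:
  5: 5 − 1² = 4 = 2² ⇒ 5 = 1² + 2².
  137: 137 − 1² = 136, 137 − 2² = 133, 137 − 3² = 128, 137 − 4² = 121 = 11² ⇒ 137 = 4² + 11².
  Combine using the Brahmagupta–Fibonacci identity (a² + b²)(c² + d²) = (ac − bd)² + (ad + bc)² = (ac + bd)² + (ad − bc)²:
  5 · 137 = 685: from (1² + 2²)(4² + 11²), take (1·4 − 2·11, 1·11 + 2·4) = (4 − 22, 11 + 8) = (-18, 19); dropping signs (only squares matter) gives (18, 19); check 18² + 19² = 324 + 361 = 685 ✓.
  Scale by k = 3: (3·18, 3·19) = (54, 57).
Step 4: Order so x ≤ y and verify: 54² + 57² = 2916 + 3249 = 6165 = n. ✓

n = 6165 = 54² + 57² (one valid representation with x ≤ y).


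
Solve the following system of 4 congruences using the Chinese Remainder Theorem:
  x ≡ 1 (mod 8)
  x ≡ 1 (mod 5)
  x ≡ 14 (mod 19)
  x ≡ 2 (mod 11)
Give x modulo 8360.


Product of moduli M = 8 · 5 · 19 · 11 = 8360.
Merge one congruence at a time:
  Start: x ≡ 1 (mod 8).
  Combine with x ≡ 1 (mod 5); new modulus lcm = 40.
    Write x = 1 + 8·t and substitute into x ≡ 1 (mod 5): 8·t ≡ 1 − 1 = 0 (mod 5).
    Reduce coefficients mod 5: 3·t ≡ 0 (mod 5).
    The inverse of 3 mod 5 is 2 (since 3·2 = 6 = 1·5 + 1), so t ≡ 2·0 = 0 ≡ 0 (mod 5).
    Then x = 1 + 8·0 = 1, valid modulo lcm(8, 5) = 40: x ≡ 1 (mod 40).
  Combine with x ≡ 14 (mod 19); new modulus lcm = 760.
    Write x = 1 + 40·t and substitute into x ≡ 14 (mod 19): 40·t ≡ 14 − 1 = 13 (mod 19).
    Reduce coefficients mod 19: 2·t ≡ 13 (mod 19).
    The inverse of 2 mod 19 is 10 (since 2·10 = 20 = 1·19 + 1), so t ≡ 10·13 = 130 ≡ 16 (mod 19).
    Then x = 1 + 40·16 = 641, valid modulo lcm(40, 19) = 760: x ≡ 641 (mod 760).
  Combine with x ≡ 2 (mod 11); new modulus lcm = 8360.
    Write x = 641 + 760·t and substitute into x ≡ 2 (mod 11): 760·t ≡ 2 − 641 = -639 (mod 11).
    Reduce coefficients mod 11: 1·t ≡ 10 (mod 11).
    So t ≡ 10 (mod 11).
    Then x = 641 + 760·10 = 8241, valid modulo lcm(760, 11) = 8360: x ≡ 8241 (mod 8360).
Verify against each original: 8241 mod 8 = 1, 8241 mod 5 = 1, 8241 mod 19 = 14, 8241 mod 11 = 2.

x ≡ 8241 (mod 8360).


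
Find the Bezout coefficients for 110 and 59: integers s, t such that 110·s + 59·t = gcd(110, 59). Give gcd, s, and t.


Euclidean algorithm on (110, 59) — divide until remainder is 0:
  110 = 1 · 59 + 51
  59 = 1 · 51 + 8
  51 = 6 · 8 + 3
  8 = 2 · 3 + 2
  3 = 1 · 2 + 1
  2 = 2 · 1 + 0
gcd(110, 59) = 1.
Track Bezout coefficients alongside the remainders: start with r₀ = 110 = a·1 + b·0 (s = 1, t = 0) and r₁ = 59 = a·0 + b·1 (s = 0, t = 1); each new remainder r_{k+1} = r_{k-1} − q_k·r_k inherits s_{k+1} = s_{k-1} − q_k·s_k, t_{k+1} = t_{k-1} − q_k·t_k, so r_k = a·s_k + b·t_k at every step:
  q = 1: r = 51, s = 1 − 1·0 = 1, t = 0 − 1·1 = -1  (check: 110·1 + 59·(-1) = 51)
  q = 1: r = 8, s = 0 − 1·1 = -1, t = 1 − 1·(-1) = 2  (check: 110·(-1) + 59·2 = 8)
  q = 6: r = 3, s = 1 − 6·(-1) = 7, t = -1 − 6·2 = -13  (check: 110·7 + 59·(-13) = 3)
  q = 2: r = 2, s = -1 − 2·7 = -15, t = 2 − 2·(-13) = 28  (check: 110·(-15) + 59·28 = 2)
  q = 1: r = 1, s = 7 − 1·(-15) = 22, t = -13 − 1·28 = -41  (check: 110·22 + 59·(-41) = 1)
The row with r = 1 (the gcd) gives the Bezout coefficients s = 22, t = -41.
Result: 110 · (22) + 59 · (-41) = 1.

gcd(110, 59) = 1; s = 22, t = -41 (check: 110·22 + 59·(-41) = 1).


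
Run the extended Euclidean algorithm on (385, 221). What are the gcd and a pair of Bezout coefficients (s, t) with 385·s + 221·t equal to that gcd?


Euclidean algorithm on (385, 221) — divide until remainder is 0:
  385 = 1 · 221 + 164
  221 = 1 · 164 + 57
  164 = 2 · 57 + 50
  57 = 1 · 50 + 7
  50 = 7 · 7 + 1
  7 = 7 · 1 + 0
gcd(385, 221) = 1.
Track Bezout coefficients alongside the remainders: start with r₀ = 385 = a·1 + b·0 (s = 1, t = 0) and r₁ = 221 = a·0 + b·1 (s = 0, t = 1); each new remainder r_{k+1} = r_{k-1} − q_k·r_k inherits s_{k+1} = s_{k-1} − q_k·s_k, t_{k+1} = t_{k-1} − q_k·t_k, so r_k = a·s_k + b·t_k at every step:
  q = 1: r = 164, s = 1 − 1·0 = 1, t = 0 − 1·1 = -1  (check: 385·1 + 221·(-1) = 164)
  q = 1: r = 57, s = 0 − 1·1 = -1, t = 1 − 1·(-1) = 2  (check: 385·(-1) + 221·2 = 57)
  q = 2: r = 50, s = 1 − 2·(-1) = 3, t = -1 − 2·2 = -5  (check: 385·3 + 221·(-5) = 50)
  q = 1: r = 7, s = -1 − 1·3 = -4, t = 2 − 1·(-5) = 7  (check: 385·(-4) + 221·7 = 7)
  q = 7: r = 1, s = 3 − 7·(-4) = 31, t = -5 − 7·7 = -54  (check: 385·31 + 221·(-54) = 1)
The row with r = 1 (the gcd) gives the Bezout coefficients s = 31, t = -54.
Result: 385 · (31) + 221 · (-54) = 1.

gcd(385, 221) = 1; s = 31, t = -54 (check: 385·31 + 221·(-54) = 1).


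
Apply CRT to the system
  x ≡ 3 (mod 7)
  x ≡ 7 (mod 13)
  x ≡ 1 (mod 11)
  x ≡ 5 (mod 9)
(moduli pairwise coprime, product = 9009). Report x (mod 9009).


Product of moduli M = 7 · 13 · 11 · 9 = 9009.
Merge one congruence at a time:
  Start: x ≡ 3 (mod 7).
  Combine with x ≡ 7 (mod 13); new modulus lcm = 91.
    Write x = 3 + 7·t and substitute into x ≡ 7 (mod 13): 7·t ≡ 7 − 3 = 4 (mod 13).
    The inverse of 7 mod 13 is 2 (since 7·2 = 14 = 1·13 + 1), so t ≡ 2·4 = 8 ≡ 8 (mod 13).
    Then x = 3 + 7·8 = 59, valid modulo lcm(7, 13) = 91: x ≡ 59 (mod 91).
  Combine with x ≡ 1 (mod 11); new modulus lcm = 1001.
    Write x = 59 + 91·t and substitute into x ≡ 1 (mod 11): 91·t ≡ 1 − 59 = -58 (mod 11).
    Reduce coefficients mod 11: 3·t ≡ 8 (mod 11).
    The inverse of 3 mod 11 is 4 (since 3·4 = 12 = 1·11 + 1), so t ≡ 4·8 = 32 ≡ 10 (mod 11).
    Then x = 59 + 91·10 = 969, valid modulo lcm(91, 11) = 1001: x ≡ 969 (mod 1001).
  Combine with x ≡ 5 (mod 9); new modulus lcm = 9009.
    Write x = 969 + 1001·t and substitute into x ≡ 5 (mod 9): 1001·t ≡ 5 − 969 = -964 (mod 9).
    Reduce coefficients mod 9: 2·t ≡ 8 (mod 9).
    The inverse of 2 mod 9 is 5 (since 2·5 = 10 = 1·9 + 1), so t ≡ 5·8 = 40 ≡ 4 (mod 9).
    Then x = 969 + 1001·4 = 4973, valid modulo lcm(1001, 9) = 9009: x ≡ 4973 (mod 9009).
Verify against each original: 4973 mod 7 = 3, 4973 mod 13 = 7, 4973 mod 11 = 1, 4973 mod 9 = 5.

x ≡ 4973 (mod 9009).


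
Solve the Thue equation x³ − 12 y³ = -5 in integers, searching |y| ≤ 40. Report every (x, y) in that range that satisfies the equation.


The equation is x³ - 12y³ = -5. For fixed y, x³ = 12·y³ − 5, so a solution requires the RHS to be a perfect cube.
Strategy: iterate y from -40 to 40, compute RHS = 12·y³ − 5, and check whether it is a (positive or negative) perfect cube.
Check small values of y:
  y = 0: RHS = -5 is not a perfect cube.
  y = 1: RHS = 7 is not a perfect cube.
  y = -1: RHS = -17 is not a perfect cube.
  y = 2: RHS = 91 is not a perfect cube.
  y = -2: RHS = -101 is not a perfect cube.
  y = 3: RHS = 319 is not a perfect cube.
  y = -3: RHS = -329 is not a perfect cube.
Continuing the search up to |y| = 40 finds no solutions either.
No (x, y) in the scanned range satisfies the equation.

No integer solutions with |y| ≤ 40.


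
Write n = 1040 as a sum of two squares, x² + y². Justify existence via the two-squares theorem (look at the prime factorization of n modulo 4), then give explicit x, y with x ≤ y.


Step 1: Factor n = 1040 = 2^4 · 5 · 13.
Step 2: Check the mod-4 condition on each prime factor: 2 = 2 (special); 5 ≡ 1 (mod 4), exponent 1; 13 ≡ 1 (mod 4), exponent 1.
All primes ≡ 3 (mod 4) appear to even exponent (or don't appear), so by the two-squares theorem n IS expressible as a sum of two squares.
Step 3: Build a representation. Group n = k² · m with k = 4 and m = 5 · 13 = 65 (a product of primes ≡ 1 (mod 4)); a representation of m scales to one of n via (k·x)² + (k·y)² = k²(x² + y²). Each prime p ≡ 1 (mod 4) is itself a sum of two squares; find a² by testing p − a² for a perfect square:
  5: 5 − 1² = 4 = 2² ⇒ 5 = 1² + 2².
  13: 13 − 1² = 12, 13 − 2² = 9 = 3² ⇒ 13 = 2² + 3².
  Combine using the Brahmagupta–Fibonacci identity (a² + b²)(c² + d²) = (ac − bd)² + (ad + bc)² = (ac + bd)² + (ad − bc)²:
  5 · 13 = 65: from (1² + 2²)(2² + 3²), take (1·2 − 2·3, 1·3 + 2·2) = (2 − 6, 3 + 4) = (-4, 7); dropping signs (only squares matter) gives (4, 7); check 4² + 7² = 16 + 49 = 65 ✓.
  Scale by k = 4: (4·4, 4·7) = (16, 28).
Step 4: Order so x ≤ y and verify: 16² + 28² = 256 + 784 = 1040 = n. ✓

n = 1040 = 16² + 28² (one valid representation with x ≤ y).


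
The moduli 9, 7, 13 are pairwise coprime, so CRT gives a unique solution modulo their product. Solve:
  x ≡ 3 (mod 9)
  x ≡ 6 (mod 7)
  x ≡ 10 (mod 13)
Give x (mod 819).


Moduli 9, 7, 13 are pairwise coprime; by CRT there is a unique solution modulo M = 9 · 7 · 13 = 819.
Solve pairwise, accumulating the modulus:
  Start with x ≡ 3 (mod 9).
  Combine with x ≡ 6 (mod 7): since gcd(9, 7) = 1, we get a unique residue mod 63.
    Write x = 3 + 9·t and substitute into x ≡ 6 (mod 7): 9·t ≡ 6 − 3 = 3 (mod 7).
    Reduce coefficients mod 7: 2·t ≡ 3 (mod 7).
    The inverse of 2 mod 7 is 4 (since 2·4 = 8 = 1·7 + 1), so t ≡ 4·3 = 12 ≡ 5 (mod 7).
    Then x = 3 + 9·5 = 48, valid modulo lcm(9, 7) = 63: x ≡ 48 (mod 63).
  Combine with x ≡ 10 (mod 13): since gcd(63, 13) = 1, we get a unique residue mod 819.
    Write x = 48 + 63·t and substitute into x ≡ 10 (mod 13): 63·t ≡ 10 − 48 = -38 (mod 13).
    Reduce coefficients mod 13: 11·t ≡ 1 (mod 13).
    The inverse of 11 mod 13 is 6 (since 11·6 = 66 = 5·13 + 1), so t ≡ 6·1 = 6 ≡ 6 (mod 13).
    Then x = 48 + 63·6 = 426, valid modulo lcm(63, 13) = 819: x ≡ 426 (mod 819).
Verify: 426 mod 9 = 3 ✓, 426 mod 7 = 6 ✓, 426 mod 13 = 10 ✓.

x ≡ 426 (mod 819).
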